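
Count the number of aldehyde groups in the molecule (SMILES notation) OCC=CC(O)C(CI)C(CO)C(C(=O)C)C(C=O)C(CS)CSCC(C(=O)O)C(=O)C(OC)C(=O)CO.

1

HO– on an sp³ carbon → alcohol.
C=C double bond → alkene.
–OH on an sp³ carbon → alcohol (secondary).
pendant –CH2X: halogen on sp³ carbon → alkyl halide.
pendant –CH2OH on an sp³ backbone C → alcohol.
pendant –COCH3: carbonyl C bonded to two carbons → ketone.
pendant –CHO: carbonyl C bonded to C and H → aldehyde.
pendant –CH2SH → thiol.
C–S–C linkage → sulfide (thioether).
pendant –COOH: carbonyl C bonded to C and –OH → carboxylic acid.
–C(=O)– with carbon on both sides → ketone.
pendant –OCH3: C–O–C with sp³ C, no adjacent C=O → ether.
–C(=O)– with carbon on both sides → ketone.
–OH on an sp³ carbon → alcohol.
Aldehyde appears at: CH(CHO) → 1.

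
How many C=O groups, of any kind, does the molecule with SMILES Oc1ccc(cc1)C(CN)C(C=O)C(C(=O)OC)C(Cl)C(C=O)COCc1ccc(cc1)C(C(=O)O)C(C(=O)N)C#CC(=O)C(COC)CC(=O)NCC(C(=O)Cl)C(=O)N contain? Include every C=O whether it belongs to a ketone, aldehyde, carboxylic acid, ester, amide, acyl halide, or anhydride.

9

CH(CHO): aldehyde, 1 C=O (running total 1).
CH(COOCH3): ester, 1 C=O (running total 2).
CH(CHO): aldehyde, 1 C=O (running total 3).
CH(COOH): carboxylic acid, 1 C=O (running total 4).
CH(CONH2): amide, 1 C=O (running total 5).
CO: ketone, 1 C=O (running total 6).
CH2CONHCH2: amide, 1 C=O (running total 7).
CH(COCl): acyl halide, 1 C=O (running total 8).
CONH2: amide, 1 C=O (running total 9).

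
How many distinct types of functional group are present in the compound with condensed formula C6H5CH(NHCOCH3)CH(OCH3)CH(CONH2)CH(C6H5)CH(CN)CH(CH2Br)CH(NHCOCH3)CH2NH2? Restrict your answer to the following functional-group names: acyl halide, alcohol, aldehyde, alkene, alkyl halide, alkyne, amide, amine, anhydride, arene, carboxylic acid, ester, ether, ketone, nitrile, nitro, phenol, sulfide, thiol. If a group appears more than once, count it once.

Reading the structure from left to right:
  C6H5: C6H5– phenyl ring → arene.
  CH(NHCOCH3): pendant –NHC(=O)CH3: N bonded to a carbonyl → amide (not amine).
  CH(OCH3): pendant –OCH3: C–O–C with sp³ C, no adjacent C=O → ether.
  CH(CONH2): pendant –CONH2: carbonyl C bonded to C and N → amide.
  CH(C6H5): pendant –C6H5: benzene ring → arene.
  CH(CN): pendant –C≡N: nitrile.
  CH(CH2Br): pendant –CH2X: halogen on sp³ carbon → alkyl halide.
  CH(NHCOCH3): pendant –NHC(=O)CH3: N bonded to a carbonyl → amide (not amine).
  CH2NH2: –NH2 on an sp³ carbon with no adjacent C=O → amine.
Distinct types present: alkyl halide, amide, amine, arene, ether, nitrile.

6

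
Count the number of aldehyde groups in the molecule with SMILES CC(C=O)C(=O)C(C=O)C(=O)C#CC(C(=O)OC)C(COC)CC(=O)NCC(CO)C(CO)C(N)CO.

2

Taking each segment in turn:
  CH(CHO): pendant –CHO: carbonyl C bonded to C and H → aldehyde.
  CO: –C(=O)– with carbon on both sides → ketone.
  CH(CHO): pendant –CHO: carbonyl C bonded to C and H → aldehyde.
  CO: –C(=O)– with carbon on both sides → ketone.
  C≡C: C≡C triple bond → alkyne.
  CH(COOCH3): pendant –COOCH3: carbonyl C bonded to C and –OCH3 → ester.
  CH(CH2OCH3): pendant –CH2OCH3: C–O–C linkage → ether.
  CH2CONHCH2: –C(=O)–N– linkage → amide (the N is not an amine).
  CH(CH2OH): pendant –CH2OH on an sp³ backbone C → alcohol.
  CH(CH2OH): pendant –CH2OH on an sp³ backbone C → alcohol.
  CH(NH2): –NH2 on an sp³ carbon with no adjacent C=O → amine.
  CH2OH: –OH on an sp³ carbon → alcohol.
Aldehyde appears at: CH(CHO), CH(CHO) → 2.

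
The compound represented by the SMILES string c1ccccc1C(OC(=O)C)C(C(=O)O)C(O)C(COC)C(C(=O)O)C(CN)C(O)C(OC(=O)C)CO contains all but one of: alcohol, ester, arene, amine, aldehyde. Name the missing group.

aldehyde

arene: present (C6H5 — C6H5– phenyl ring → arene).
ester: present (CH(OCOCH3) — pendant –OC(=O)CH3: an acyloxy group → ester).
amine: present (CH(CH2NH2) — pendant –CH2NH2: N on sp³ C, no adjacent C=O → amine).
alcohol: present (CH(OH) — –OH on an sp³ carbon → alcohol (secondary)).
aldehyde: absent. In CH(COOH), the carbonyl carbon bears –OH, not –H, so it is a carboxylic acid.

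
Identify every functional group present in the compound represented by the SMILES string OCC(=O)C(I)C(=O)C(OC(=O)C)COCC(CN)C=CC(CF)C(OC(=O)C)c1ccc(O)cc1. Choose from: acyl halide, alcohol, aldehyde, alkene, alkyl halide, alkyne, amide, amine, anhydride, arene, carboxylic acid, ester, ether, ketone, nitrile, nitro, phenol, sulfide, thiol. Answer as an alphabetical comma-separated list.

Working along the chain:
  HOCH2: HO– on an sp³ carbon → alcohol.
  CO: –C(=O)– with carbon on both sides → ketone.
  CH(I): halogen on an sp³ carbon → alkyl halide.
  CO: –C(=O)– with carbon on both sides → ketone.
  CH(OCOCH3): pendant –OC(=O)CH3: an acyloxy group → ester.
  CH2OCH2: C–O–C with sp³ carbons on both sides and no adjacent C=O → ether.
  CH(CH2NH2): pendant –CH2NH2: N on sp³ C, no adjacent C=O → amine.
  CH=CH: C=C double bond → alkene.
  CH(CH2F): pendant –CH2X: halogen on sp³ carbon → alkyl halide.
  CH(OCOCH3): pendant –OC(=O)CH3: an acyloxy group → ester.
  C6H4OH: –OH attached directly to an aromatic ring → phenol (not alcohol); the ring itself is an arene.

alcohol, alkene, alkyl halide, amine, arene, ester, ether, ketone, phenol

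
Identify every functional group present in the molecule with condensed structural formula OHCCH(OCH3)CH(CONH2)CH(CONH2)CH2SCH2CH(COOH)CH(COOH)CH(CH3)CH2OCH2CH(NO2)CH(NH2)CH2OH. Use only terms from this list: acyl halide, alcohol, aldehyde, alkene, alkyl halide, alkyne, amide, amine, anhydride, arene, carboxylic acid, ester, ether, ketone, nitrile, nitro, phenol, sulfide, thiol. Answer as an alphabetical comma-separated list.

Working along the chain:
  OHC: terminal –CHO: carbonyl C bonded to H and C → aldehyde.
  CH(OCH3): pendant –OCH3: C–O–C with sp³ C, no adjacent C=O → ether.
  CH(CONH2): pendant –CONH2: carbonyl C bonded to C and N → amide.
  CH(CONH2): pendant –CONH2: carbonyl C bonded to C and N → amide.
  CH2SCH2: C–S–C linkage → sulfide (thioether).
  CH(COOH): pendant –COOH: carbonyl C bonded to C and –OH → carboxylic acid.
  CH(COOH): pendant –COOH: carbonyl C bonded to C and –OH → carboxylic acid.
  CH2OCH2: C–O–C with sp³ carbons on both sides and no adjacent C=O → ether.
  CH(NO2): –NO2 on an sp³ carbon → nitro (the N=O is not a carbonyl).
  CH(NH2): –NH2 on an sp³ carbon with no adjacent C=O → amine.
  CH2OH: –OH on an sp³ carbon → alcohol.

alcohol, aldehyde, amide, amine, carboxylic acid, ether, nitro, sulfide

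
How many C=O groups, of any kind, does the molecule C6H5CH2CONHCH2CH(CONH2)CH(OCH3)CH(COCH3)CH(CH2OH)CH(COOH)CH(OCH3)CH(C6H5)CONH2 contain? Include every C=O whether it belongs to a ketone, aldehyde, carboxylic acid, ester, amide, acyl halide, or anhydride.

CH2CONHCH2: amide, 1 C=O (running total 1).
CH(CONH2): amide, 1 C=O (running total 2).
CH(COCH3): ketone, 1 C=O (running total 3).
CH(COOH): carboxylic acid, 1 C=O (running total 4).
CONH2: amide, 1 C=O (running total 5).

5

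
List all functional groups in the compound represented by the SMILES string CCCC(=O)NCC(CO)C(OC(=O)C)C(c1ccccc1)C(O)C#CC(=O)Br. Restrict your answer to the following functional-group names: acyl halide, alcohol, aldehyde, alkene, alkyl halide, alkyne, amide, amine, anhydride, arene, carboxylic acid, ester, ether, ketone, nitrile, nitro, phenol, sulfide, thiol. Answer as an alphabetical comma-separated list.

Working along the chain:
  CH2CONHCH2: –C(=O)–N– linkage → amide (the N is not an amine).
  CH(CH2OH): pendant –CH2OH on an sp³ backbone C → alcohol.
  CH(OCOCH3): pendant –OC(=O)CH3: an acyloxy group → ester.
  CH(C6H5): pendant –C6H5: benzene ring → arene.
  CH(OH): –OH on an sp³ carbon → alcohol (secondary).
  C≡C: C≡C triple bond → alkyne.
  COBr: –C(=O)Br: carbonyl C bonded to C and to a halogen → acyl halide (not alkyl halide).

acyl halide, alcohol, alkyne, amide, arene, ester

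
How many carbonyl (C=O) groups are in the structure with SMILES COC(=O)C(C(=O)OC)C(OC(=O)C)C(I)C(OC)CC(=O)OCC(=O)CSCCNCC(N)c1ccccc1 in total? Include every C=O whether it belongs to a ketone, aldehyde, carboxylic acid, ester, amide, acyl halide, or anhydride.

5

CH3OOC: ester, 1 C=O (running total 1).
CH(COOCH3): ester, 1 C=O (running total 2).
CH(OCOCH3): ester, 1 C=O (running total 3).
CH2COOCH2: ester, 1 C=O (running total 4).
CO: ketone, 1 C=O (running total 5).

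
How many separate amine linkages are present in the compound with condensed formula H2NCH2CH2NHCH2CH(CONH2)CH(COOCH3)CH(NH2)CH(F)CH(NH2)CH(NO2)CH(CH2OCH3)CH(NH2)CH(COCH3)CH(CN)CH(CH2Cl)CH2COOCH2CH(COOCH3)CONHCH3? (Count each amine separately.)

Working along the chain:
  H2NCH2: –NH2 on an sp³ carbon with no adjacent C=O → amine.
  CH2NHCH2: C–N–C with sp³ carbons and no adjacent C=O → amine (secondary).
  CH(CONH2): pendant –CONH2: carbonyl C bonded to C and N → amide.
  CH(COOCH3): pendant –COOCH3: carbonyl C bonded to C and –OCH3 → ester.
  CH(NH2): –NH2 on an sp³ carbon with no adjacent C=O → amine.
  CH(F): halogen on an sp³ carbon → alkyl halide.
  CH(NH2): –NH2 on an sp³ carbon with no adjacent C=O → amine.
  CH(NO2): –NO2 on an sp³ carbon → nitro (the N=O is not a carbonyl).
  CH(CH2OCH3): pendant –CH2OCH3: C–O–C linkage → ether.
  CH(NH2): –NH2 on an sp³ carbon with no adjacent C=O → amine.
  CH(COCH3): pendant –COCH3: carbonyl C bonded to two carbons → ketone.
  CH(CN): pendant –C≡N: nitrile.
  CH(CH2Cl): pendant –CH2X: halogen on sp³ carbon → alkyl halide.
  CH2COOCH2: –C(=O)–O–C with C on the carbonyl side → ester.
  CH(COOCH3): pendant –COOCH3: carbonyl C bonded to C and –OCH3 → ester.
  CONHCH3: –C(=O)NHCH3: carbonyl C bonded to C and to N → amide (the N is not an amine).
Amine appears at: H2NCH2, CH2NHCH2, CH(NH2), CH(NH2), CH(NH2) → 5.

5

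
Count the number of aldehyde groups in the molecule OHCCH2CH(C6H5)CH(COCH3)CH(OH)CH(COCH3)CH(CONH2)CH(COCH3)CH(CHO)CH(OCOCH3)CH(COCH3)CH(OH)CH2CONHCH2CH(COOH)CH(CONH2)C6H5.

2

Reading the structure from left to right:
  OHC: terminal –CHO: carbonyl C bonded to H and C → aldehyde.
  CH(C6H5): pendant –C6H5: benzene ring → arene.
  CH(COCH3): pendant –COCH3: carbonyl C bonded to two carbons → ketone.
  CH(OH): –OH on an sp³ carbon → alcohol (secondary).
  CH(COCH3): pendant –COCH3: carbonyl C bonded to two carbons → ketone.
  CH(CONH2): pendant –CONH2: carbonyl C bonded to C and N → amide.
  CH(COCH3): pendant –COCH3: carbonyl C bonded to two carbons → ketone.
  CH(CHO): pendant –CHO: carbonyl C bonded to C and H → aldehyde.
  CH(OCOCH3): pendant –OC(=O)CH3: an acyloxy group → ester.
  CH(COCH3): pendant –COCH3: carbonyl C bonded to two carbons → ketone.
  CH(OH): –OH on an sp³ carbon → alcohol (secondary).
  CH2CONHCH2: –C(=O)–N– linkage → amide (the N is not an amine).
  CH(COOH): pendant –COOH: carbonyl C bonded to C and –OH → carboxylic acid.
  CH(CONH2): pendant –CONH2: carbonyl C bonded to C and N → amide.
  C6H5: –C6H5 phenyl ring → arene.
Aldehyde appears at: OHC, CH(CHO) → 2.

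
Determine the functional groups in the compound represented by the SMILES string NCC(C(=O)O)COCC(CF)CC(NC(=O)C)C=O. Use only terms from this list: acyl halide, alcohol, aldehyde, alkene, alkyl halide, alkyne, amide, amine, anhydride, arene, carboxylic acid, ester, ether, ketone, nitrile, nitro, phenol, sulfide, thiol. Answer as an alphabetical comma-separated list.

Taking each segment in turn:
  H2NCH2: –NH2 on an sp³ carbon with no adjacent C=O → amine.
  CH(COOH): pendant –COOH: carbonyl C bonded to C and –OH → carboxylic acid.
  CH2OCH2: C–O–C with sp³ carbons on both sides and no adjacent C=O → ether.
  CH(CH2F): pendant –CH2X: halogen on sp³ carbon → alkyl halide.
  CH(NHCOCH3): pendant –NHC(=O)CH3: N bonded to a carbonyl → amide (not amine).
  CHO: terminal –CHO: carbonyl C bonded to H and C → aldehyde.

aldehyde, alkyl halide, amide, amine, carboxylic acid, ether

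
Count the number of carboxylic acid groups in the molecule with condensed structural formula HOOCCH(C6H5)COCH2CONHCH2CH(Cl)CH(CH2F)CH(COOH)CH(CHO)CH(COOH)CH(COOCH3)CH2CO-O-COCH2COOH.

4

–COOH: carbonyl C bonded to –OH and C → carboxylic acid (the –OH is not a separate alcohol).
pendant –C6H5: benzene ring → arene.
–C(=O)– with carbon on both sides → ketone.
–C(=O)–N– linkage → amide (the N is not an amine).
halogen on an sp³ carbon → alkyl halide.
pendant –CH2X: halogen on sp³ carbon → alkyl halide.
pendant –COOH: carbonyl C bonded to C and –OH → carboxylic acid.
pendant –CHO: carbonyl C bonded to C and H → aldehyde.
pendant –COOH: carbonyl C bonded to C and –OH → carboxylic acid.
pendant –COOCH3: carbonyl C bonded to C and –OCH3 → ester.
two acyl groups sharing one oxygen, –C(=O)–O–C(=O)– → anhydride.
–COOH: carbonyl C bonded to –OH and C → carboxylic acid (the –OH is not a separate alcohol).
Carboxylic acid appears at: HOOC, CH(COOH), CH(COOH), COOH → 4.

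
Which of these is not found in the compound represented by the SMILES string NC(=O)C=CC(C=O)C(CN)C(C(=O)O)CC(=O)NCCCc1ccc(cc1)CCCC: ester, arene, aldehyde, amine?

aldehyde: present (CH(CHO) — pendant –CHO: carbonyl C bonded to C and H → aldehyde).
arene: present (C6H4 — para-disubstituted benzene ring → arene).
amine: present (CH(CH2NH2) — pendant –CH2NH2: N on sp³ C, no adjacent C=O → amine).
ester: no segment matches this pattern.

ester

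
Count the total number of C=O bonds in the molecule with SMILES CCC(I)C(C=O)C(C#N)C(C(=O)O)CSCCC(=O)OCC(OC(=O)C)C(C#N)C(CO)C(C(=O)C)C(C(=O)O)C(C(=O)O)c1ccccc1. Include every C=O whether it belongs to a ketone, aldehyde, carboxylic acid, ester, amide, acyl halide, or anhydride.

7

CH(CHO): aldehyde, 1 C=O (running total 1).
CH(COOH): carboxylic acid, 1 C=O (running total 2).
CH2COOCH2: ester, 1 C=O (running total 3).
CH(OCOCH3): ester, 1 C=O (running total 4).
CH(COCH3): ketone, 1 C=O (running total 5).
CH(COOH): carboxylic acid, 1 C=O (running total 6).
CH(COOH): carboxylic acid, 1 C=O (running total 7).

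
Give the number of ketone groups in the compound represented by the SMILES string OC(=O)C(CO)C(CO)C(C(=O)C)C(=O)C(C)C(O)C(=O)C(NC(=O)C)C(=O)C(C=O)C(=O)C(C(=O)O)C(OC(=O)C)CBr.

Taking each segment in turn:
  HOOC: –COOH: carbonyl C bonded to –OH and C → carboxylic acid (the –OH is not a separate alcohol).
  CH(CH2OH): pendant –CH2OH on an sp³ backbone C → alcohol.
  CH(CH2OH): pendant –CH2OH on an sp³ backbone C → alcohol.
  CH(COCH3): pendant –COCH3: carbonyl C bonded to two carbons → ketone.
  CO: –C(=O)– with carbon on both sides → ketone.
  CH(OH): –OH on an sp³ carbon → alcohol (secondary).
  CO: –C(=O)– with carbon on both sides → ketone.
  CH(NHCOCH3): pendant –NHC(=O)CH3: N bonded to a carbonyl → amide (not amine).
  CO: –C(=O)– with carbon on both sides → ketone.
  CH(CHO): pendant –CHO: carbonyl C bonded to C and H → aldehyde.
  CO: –C(=O)– with carbon on both sides → ketone.
  CH(COOH): pendant –COOH: carbonyl C bonded to C and –OH → carboxylic acid.
  CH(OCOCH3): pendant –OC(=O)CH3: an acyloxy group → ester.
  CH2Br: halogen on an sp³ carbon → alkyl halide.
Ketone appears at: CH(COCH3), CO, CO, CO, CO → 5.

5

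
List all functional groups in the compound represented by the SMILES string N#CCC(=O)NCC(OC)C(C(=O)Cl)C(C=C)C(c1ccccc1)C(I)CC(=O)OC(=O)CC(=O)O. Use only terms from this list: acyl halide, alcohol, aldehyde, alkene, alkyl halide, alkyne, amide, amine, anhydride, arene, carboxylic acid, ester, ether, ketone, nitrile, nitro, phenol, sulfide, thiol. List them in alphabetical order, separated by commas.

acyl halide, alkene, alkyl halide, amide, anhydride, arene, carboxylic acid, ether, nitrile

Reading the structure from left to right:
  N≡C: N≡C–: carbon triple-bonded to nitrogen → nitrile.
  CH2CONHCH2: –C(=O)–N– linkage → amide (the N is not an amine).
  CH(OCH3): pendant –OCH3: C–O–C with sp³ C, no adjacent C=O → ether.
  CH(COCl): pendant –C(=O)X: carbonyl C bonded to C and halogen → acyl halide.
  CH(CH=CH2): pendant –CH=CH2: C=C double bond → alkene.
  CH(C6H5): pendant –C6H5: benzene ring → arene.
  CH(I): halogen on an sp³ carbon → alkyl halide.
  CH2CO-O-COCH2: two acyl groups sharing one oxygen, –C(=O)–O–C(=O)– → anhydride.
  COOH: –COOH: carbonyl C bonded to –OH and C → carboxylic acid (the –OH is not a separate alcohol).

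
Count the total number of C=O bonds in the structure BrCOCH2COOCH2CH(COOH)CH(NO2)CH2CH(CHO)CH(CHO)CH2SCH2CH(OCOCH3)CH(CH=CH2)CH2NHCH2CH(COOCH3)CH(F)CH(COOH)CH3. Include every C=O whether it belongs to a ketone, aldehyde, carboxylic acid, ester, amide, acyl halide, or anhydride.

BrCO: acyl halide, 1 C=O (running total 1).
CH2COOCH2: ester, 1 C=O (running total 2).
CH(COOH): carboxylic acid, 1 C=O (running total 3).
CH(CHO): aldehyde, 1 C=O (running total 4).
CH(CHO): aldehyde, 1 C=O (running total 5).
CH(OCOCH3): ester, 1 C=O (running total 6).
CH(COOCH3): ester, 1 C=O (running total 7).
CH(COOH): carboxylic acid, 1 C=O (running total 8).

8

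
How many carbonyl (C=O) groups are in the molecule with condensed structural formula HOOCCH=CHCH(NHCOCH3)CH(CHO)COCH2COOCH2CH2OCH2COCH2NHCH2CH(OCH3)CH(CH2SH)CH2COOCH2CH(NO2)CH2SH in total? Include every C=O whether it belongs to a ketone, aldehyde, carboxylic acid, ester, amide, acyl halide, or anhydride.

HOOC: carboxylic acid, 1 C=O (running total 1).
CH(NHCOCH3): amide, 1 C=O (running total 2).
CH(CHO): aldehyde, 1 C=O (running total 3).
CO: ketone, 1 C=O (running total 4).
CH2COOCH2: ester, 1 C=O (running total 5).
CO: ketone, 1 C=O (running total 6).
CH2COOCH2: ester, 1 C=O (running total 7).

7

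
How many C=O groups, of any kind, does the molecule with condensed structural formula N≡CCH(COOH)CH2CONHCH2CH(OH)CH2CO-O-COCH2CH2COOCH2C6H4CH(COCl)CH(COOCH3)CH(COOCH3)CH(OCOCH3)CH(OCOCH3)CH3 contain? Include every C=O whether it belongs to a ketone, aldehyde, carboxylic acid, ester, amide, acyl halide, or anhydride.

CH(COOH): carboxylic acid, 1 C=O (running total 1).
CH2CONHCH2: amide, 1 C=O (running total 2).
CH2CO-O-COCH2: anhydride, 2 C=O (running total 4).
CH2COOCH2: ester, 1 C=O (running total 5).
CH(COCl): acyl halide, 1 C=O (running total 6).
CH(COOCH3): ester, 1 C=O (running total 7).
CH(COOCH3): ester, 1 C=O (running total 8).
CH(OCOCH3): ester, 1 C=O (running total 9).
CH(OCOCH3): ester, 1 C=O (running total 10).

10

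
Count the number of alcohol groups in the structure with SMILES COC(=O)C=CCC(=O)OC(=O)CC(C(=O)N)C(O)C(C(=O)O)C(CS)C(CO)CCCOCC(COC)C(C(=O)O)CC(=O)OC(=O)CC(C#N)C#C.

2

Reading the structure from left to right:
  CH3OOC: CH3O–C(=O)–: carbonyl C bonded to C and to –OCH3 → ester (not ketone + ether).
  CH=CH: C=C double bond → alkene.
  CH2CO-O-COCH2: two acyl groups sharing one oxygen, –C(=O)–O–C(=O)– → anhydride.
  CH(CONH2): pendant –CONH2: carbonyl C bonded to C and N → amide.
  CH(OH): –OH on an sp³ carbon → alcohol (secondary).
  CH(COOH): pendant –COOH: carbonyl C bonded to C and –OH → carboxylic acid.
  CH(CH2SH): pendant –CH2SH → thiol.
  CH(CH2OH): pendant –CH2OH on an sp³ backbone C → alcohol.
  CH2OCH2: C–O–C with sp³ carbons on both sides and no adjacent C=O → ether.
  CH(CH2OCH3): pendant –CH2OCH3: C–O–C linkage → ether.
  CH(COOH): pendant –COOH: carbonyl C bonded to C and –OH → carboxylic acid.
  CH2CO-O-COCH2: two acyl groups sharing one oxygen, –C(=O)–O–C(=O)– → anhydride.
  CH(CN): pendant –C≡N: nitrile.
  C≡CH: C≡C triple bond → alkyne.
Alcohol appears at: CH(OH), CH(CH2OH) → 2.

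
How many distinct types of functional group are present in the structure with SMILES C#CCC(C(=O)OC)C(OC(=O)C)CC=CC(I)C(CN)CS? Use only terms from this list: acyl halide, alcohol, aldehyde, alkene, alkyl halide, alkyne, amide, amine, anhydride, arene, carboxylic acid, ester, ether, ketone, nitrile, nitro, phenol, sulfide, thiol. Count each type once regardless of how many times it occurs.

Working along the chain:
  HC≡C: C≡C triple bond → alkyne.
  CH(COOCH3): pendant –COOCH3: carbonyl C bonded to C and –OCH3 → ester.
  CH(OCOCH3): pendant –OC(=O)CH3: an acyloxy group → ester.
  CH=CH: C=C double bond → alkene.
  CH(I): halogen on an sp³ carbon → alkyl halide.
  CH(CH2NH2): pendant –CH2NH2: N on sp³ C, no adjacent C=O → amine.
  CH2SH: –SH on an sp³ carbon → thiol.
Distinct types present: alkene, alkyl halide, alkyne, amine, ester, thiol.

6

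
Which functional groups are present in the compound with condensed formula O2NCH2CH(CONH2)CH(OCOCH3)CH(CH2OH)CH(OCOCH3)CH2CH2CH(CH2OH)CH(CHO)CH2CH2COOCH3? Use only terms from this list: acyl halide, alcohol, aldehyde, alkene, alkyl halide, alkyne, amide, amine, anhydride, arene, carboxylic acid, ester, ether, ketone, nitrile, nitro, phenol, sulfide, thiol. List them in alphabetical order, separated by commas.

Working along the chain:
  O2NCH2: –NO2 on carbon → nitro group.
  CH(CONH2): pendant –CONH2: carbonyl C bonded to C and N → amide.
  CH(OCOCH3): pendant –OC(=O)CH3: an acyloxy group → ester.
  CH(CH2OH): pendant –CH2OH on an sp³ backbone C → alcohol.
  CH(OCOCH3): pendant –OC(=O)CH3: an acyloxy group → ester.
  CH(CH2OH): pendant –CH2OH on an sp³ backbone C → alcohol.
  CH(CHO): pendant –CHO: carbonyl C bonded to C and H → aldehyde.
  COOCH3: –C(=O)OCH3: carbonyl C bonded to C and to –OCH3 → ester (not ketone + ether).

alcohol, aldehyde, amide, ester, nitro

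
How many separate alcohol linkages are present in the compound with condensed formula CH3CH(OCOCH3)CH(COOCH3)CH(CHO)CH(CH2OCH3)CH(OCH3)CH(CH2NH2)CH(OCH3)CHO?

Reading the structure from left to right:
  CH(OCOCH3): pendant –OC(=O)CH3: an acyloxy group → ester.
  CH(COOCH3): pendant –COOCH3: carbonyl C bonded to C and –OCH3 → ester.
  CH(CHO): pendant –CHO: carbonyl C bonded to C and H → aldehyde.
  CH(CH2OCH3): pendant –CH2OCH3: C–O–C linkage → ether.
  CH(OCH3): pendant –OCH3: C–O–C with sp³ C, no adjacent C=O → ether.
  CH(CH2NH2): pendant –CH2NH2: N on sp³ C, no adjacent C=O → amine.
  CH(OCH3): pendant –OCH3: C–O–C with sp³ C, no adjacent C=O → ether.
  CHO: terminal –CHO: carbonyl C bonded to H and C → aldehyde.
No segment is a alcohol: CH(CHO) is aldehyde, not alcohol; CH(CH2OCH3) is ether, not alcohol; CH(OCH3) is ether, not alcohol. → 0.

0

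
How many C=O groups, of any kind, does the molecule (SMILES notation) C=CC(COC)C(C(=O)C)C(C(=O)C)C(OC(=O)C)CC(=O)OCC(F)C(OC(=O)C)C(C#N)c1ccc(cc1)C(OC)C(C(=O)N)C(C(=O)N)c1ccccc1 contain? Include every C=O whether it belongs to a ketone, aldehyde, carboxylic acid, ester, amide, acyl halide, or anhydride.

CH(COCH3): ketone, 1 C=O (running total 1).
CH(COCH3): ketone, 1 C=O (running total 2).
CH(OCOCH3): ester, 1 C=O (running total 3).
CH2COOCH2: ester, 1 C=O (running total 4).
CH(OCOCH3): ester, 1 C=O (running total 5).
CH(CONH2): amide, 1 C=O (running total 6).
CH(CONH2): amide, 1 C=O (running total 7).

7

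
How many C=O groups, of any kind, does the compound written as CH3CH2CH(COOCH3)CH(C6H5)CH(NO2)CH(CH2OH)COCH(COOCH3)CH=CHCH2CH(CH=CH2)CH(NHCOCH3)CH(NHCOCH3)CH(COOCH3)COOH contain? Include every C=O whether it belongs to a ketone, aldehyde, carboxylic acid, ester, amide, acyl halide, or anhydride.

7

CH(COOCH3): ester, 1 C=O (running total 1).
CO: ketone, 1 C=O (running total 2).
CH(COOCH3): ester, 1 C=O (running total 3).
CH(NHCOCH3): amide, 1 C=O (running total 4).
CH(NHCOCH3): amide, 1 C=O (running total 5).
CH(COOCH3): ester, 1 C=O (running total 6).
COOH: carboxylic acid, 1 C=O (running total 7).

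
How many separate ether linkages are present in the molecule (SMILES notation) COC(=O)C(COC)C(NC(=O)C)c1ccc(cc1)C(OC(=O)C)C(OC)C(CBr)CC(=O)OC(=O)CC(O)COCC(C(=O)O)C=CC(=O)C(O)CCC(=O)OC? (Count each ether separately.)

Working along the chain:
  CH3OOC: CH3O–C(=O)–: carbonyl C bonded to C and to –OCH3 → ester (not ketone + ether).
  CH(CH2OCH3): pendant –CH2OCH3: C–O–C linkage → ether.
  CH(NHCOCH3): pendant –NHC(=O)CH3: N bonded to a carbonyl → amide (not amine).
  C6H4: para-disubstituted benzene ring → arene.
  CH(OCOCH3): pendant –OC(=O)CH3: an acyloxy group → ester.
  CH(OCH3): pendant –OCH3: C–O–C with sp³ C, no adjacent C=O → ether.
  CH(CH2Br): pendant –CH2X: halogen on sp³ carbon → alkyl halide.
  CH2CO-O-COCH2: two acyl groups sharing one oxygen, –C(=O)–O–C(=O)– → anhydride.
  CH(OH): –OH on an sp³ carbon → alcohol (secondary).
  CH2OCH2: C–O–C with sp³ carbons on both sides and no adjacent C=O → ether.
  CH(COOH): pendant –COOH: carbonyl C bonded to C and –OH → carboxylic acid.
  CH=CH: C=C double bond → alkene.
  CO: –C(=O)– with carbon on both sides → ketone.
  CH(OH): –OH on an sp³ carbon → alcohol (secondary).
  COOCH3: –C(=O)OCH3: carbonyl C bonded to C and to –OCH3 → ester (not ketone + ether).
Ether appears at: CH(CH2OCH3), CH(OCH3), CH2OCH2 → 3.

3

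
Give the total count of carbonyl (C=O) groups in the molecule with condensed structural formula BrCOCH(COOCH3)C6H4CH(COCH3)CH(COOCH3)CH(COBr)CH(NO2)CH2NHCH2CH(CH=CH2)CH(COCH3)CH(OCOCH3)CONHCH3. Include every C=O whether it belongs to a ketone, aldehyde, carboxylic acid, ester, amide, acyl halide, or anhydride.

8

BrCO: acyl halide, 1 C=O (running total 1).
CH(COOCH3): ester, 1 C=O (running total 2).
CH(COCH3): ketone, 1 C=O (running total 3).
CH(COOCH3): ester, 1 C=O (running total 4).
CH(COBr): acyl halide, 1 C=O (running total 5).
CH(COCH3): ketone, 1 C=O (running total 6).
CH(OCOCH3): ester, 1 C=O (running total 7).
CONHCH3: amide, 1 C=O (running total 8).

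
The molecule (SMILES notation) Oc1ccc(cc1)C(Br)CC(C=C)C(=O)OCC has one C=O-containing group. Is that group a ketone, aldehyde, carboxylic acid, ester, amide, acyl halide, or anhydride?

The carbonyl is in the COOCH2CH3 segment: –C(=O)OCH2CH3: carbonyl C bonded to C and to –OEt → ester.

ester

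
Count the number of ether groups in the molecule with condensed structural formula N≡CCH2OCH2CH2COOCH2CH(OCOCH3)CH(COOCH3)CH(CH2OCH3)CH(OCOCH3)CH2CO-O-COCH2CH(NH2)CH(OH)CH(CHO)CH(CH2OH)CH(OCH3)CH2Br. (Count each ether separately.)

3

Working along the chain:
  N≡C: N≡C–: carbon triple-bonded to nitrogen → nitrile.
  CH2OCH2: C–O–C with sp³ carbons on both sides and no adjacent C=O → ether.
  CH2COOCH2: –C(=O)–O–C with C on the carbonyl side → ester.
  CH(OCOCH3): pendant –OC(=O)CH3: an acyloxy group → ester.
  CH(COOCH3): pendant –COOCH3: carbonyl C bonded to C and –OCH3 → ester.
  CH(CH2OCH3): pendant –CH2OCH3: C–O–C linkage → ether.
  CH(OCOCH3): pendant –OC(=O)CH3: an acyloxy group → ester.
  CH2CO-O-COCH2: two acyl groups sharing one oxygen, –C(=O)–O–C(=O)– → anhydride.
  CH(NH2): –NH2 on an sp³ carbon with no adjacent C=O → amine.
  CH(OH): –OH on an sp³ carbon → alcohol (secondary).
  CH(CHO): pendant –CHO: carbonyl C bonded to C and H → aldehyde.
  CH(CH2OH): pendant –CH2OH on an sp³ backbone C → alcohol.
  CH(OCH3): pendant –OCH3: C–O–C with sp³ C, no adjacent C=O → ether.
  CH2Br: halogen on an sp³ carbon → alkyl halide.
Ether appears at: CH2OCH2, CH(CH2OCH3), CH(OCH3) → 3.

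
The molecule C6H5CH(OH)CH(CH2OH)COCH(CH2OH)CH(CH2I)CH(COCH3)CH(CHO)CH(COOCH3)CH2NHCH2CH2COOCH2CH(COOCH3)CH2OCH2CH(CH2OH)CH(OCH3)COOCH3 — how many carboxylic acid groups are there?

C6H5– phenyl ring → arene.
–OH on an sp³ carbon → alcohol (secondary).
pendant –CH2OH on an sp³ backbone C → alcohol.
–C(=O)– with carbon on both sides → ketone.
pendant –CH2OH on an sp³ backbone C → alcohol.
pendant –CH2X: halogen on sp³ carbon → alkyl halide.
pendant –COCH3: carbonyl C bonded to two carbons → ketone.
pendant –CHO: carbonyl C bonded to C and H → aldehyde.
pendant –COOCH3: carbonyl C bonded to C and –OCH3 → ester.
C–N–C with sp³ carbons and no adjacent C=O → amine (secondary).
–C(=O)–O–C with C on the carbonyl side → ester.
pendant –COOCH3: carbonyl C bonded to C and –OCH3 → ester.
C–O–C with sp³ carbons on both sides and no adjacent C=O → ether.
pendant –CH2OH on an sp³ backbone C → alcohol.
pendant –OCH3: C–O–C with sp³ C, no adjacent C=O → ether.
–C(=O)OCH3: carbonyl C bonded to C and to –OCH3 → ester (not ketone + ether).
No segment is a carboxylic acid: CH(OH) is alcohol, not carboxylic acid; CH(CH2OH) is alcohol, not carboxylic acid; CH(CH2OH) is alcohol, not carboxylic acid. → 0.

0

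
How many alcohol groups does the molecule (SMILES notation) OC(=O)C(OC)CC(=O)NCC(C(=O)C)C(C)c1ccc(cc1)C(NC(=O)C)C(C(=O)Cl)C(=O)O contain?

–COOH: carbonyl C bonded to –OH and C → carboxylic acid (the –OH is not a separate alcohol).
pendant –OCH3: C–O–C with sp³ C, no adjacent C=O → ether.
–C(=O)–N– linkage → amide (the N is not an amine).
pendant –COCH3: carbonyl C bonded to two carbons → ketone.
para-disubstituted benzene ring → arene.
pendant –NHC(=O)CH3: N bonded to a carbonyl → amide (not amine).
pendant –C(=O)X: carbonyl C bonded to C and halogen → acyl halide.
–COOH: carbonyl C bonded to –OH and C → carboxylic acid (the –OH is not a separate alcohol).
No segment is a alcohol: HOOC is carboxylic acid, not alcohol; CH(OCH3) is ether, not alcohol; CH(COCH3) is ketone, not alcohol. → 0.

0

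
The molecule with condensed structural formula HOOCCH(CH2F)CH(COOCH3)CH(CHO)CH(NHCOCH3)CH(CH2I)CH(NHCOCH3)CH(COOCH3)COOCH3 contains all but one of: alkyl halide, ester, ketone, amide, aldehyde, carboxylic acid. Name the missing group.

aldehyde: present (CH(CHO) — pendant –CHO: carbonyl C bonded to C and H → aldehyde).
ester: present (CH(COOCH3) — pendant –COOCH3: carbonyl C bonded to C and –OCH3 → ester).
amide: present (CH(NHCOCH3) — pendant –NHC(=O)CH3: N bonded to a carbonyl → amide (not amine)).
carboxylic acid: present (HOOC — –COOH: carbonyl C bonded to –OH and C → carboxylic acid (the –OH is not a separate alcohol)).
alkyl halide: present (CH(CH2F) — pendant –CH2X: halogen on sp³ carbon → alkyl halide).
ketone: absent. In each of CH(COOCH3) and COOCH3, the C=O is bonded to an –O–C group, which defines an ester, not a ketone. In CH(NHCOCH3), the C=O is bonded to nitrogen, which defines an amide, not a ketone. In HOOC, the C=O bears an –OH, making it a carboxylic acid rather than a ketone. In CH(CHO), the carbonyl carbon carries an H, so it is an aldehyde, not a ketone.

ketone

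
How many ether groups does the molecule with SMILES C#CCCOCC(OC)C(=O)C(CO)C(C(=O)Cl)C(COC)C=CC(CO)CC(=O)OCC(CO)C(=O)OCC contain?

Working along the chain:
  HC≡C: C≡C triple bond → alkyne.
  CH2OCH2: C–O–C with sp³ carbons on both sides and no adjacent C=O → ether.
  CH(OCH3): pendant –OCH3: C–O–C with sp³ C, no adjacent C=O → ether.
  CO: –C(=O)– with carbon on both sides → ketone.
  CH(CH2OH): pendant –CH2OH on an sp³ backbone C → alcohol.
  CH(COCl): pendant –C(=O)X: carbonyl C bonded to C and halogen → acyl halide.
  CH(CH2OCH3): pendant –CH2OCH3: C–O–C linkage → ether.
  CH=CH: C=C double bond → alkene.
  CH(CH2OH): pendant –CH2OH on an sp³ backbone C → alcohol.
  CH2COOCH2: –C(=O)–O–C with C on the carbonyl side → ester.
  CH(CH2OH): pendant –CH2OH on an sp³ backbone C → alcohol.
  COOCH2CH3: –C(=O)OCH2CH3: carbonyl C bonded to C and to –OEt → ester.
Ether appears at: CH2OCH2, CH(OCH3), CH(CH2OCH3) → 3.

3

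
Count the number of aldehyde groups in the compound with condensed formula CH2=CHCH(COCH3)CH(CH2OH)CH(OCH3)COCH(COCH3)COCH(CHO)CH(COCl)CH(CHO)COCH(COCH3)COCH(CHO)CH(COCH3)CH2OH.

C=C double bond → alkene.
pendant –COCH3: carbonyl C bonded to two carbons → ketone.
pendant –CH2OH on an sp³ backbone C → alcohol.
pendant –OCH3: C–O–C with sp³ C, no adjacent C=O → ether.
–C(=O)– with carbon on both sides → ketone.
pendant –COCH3: carbonyl C bonded to two carbons → ketone.
–C(=O)– with carbon on both sides → ketone.
pendant –CHO: carbonyl C bonded to C and H → aldehyde.
pendant –C(=O)X: carbonyl C bonded to C and halogen → acyl halide.
pendant –CHO: carbonyl C bonded to C and H → aldehyde.
–C(=O)– with carbon on both sides → ketone.
pendant –COCH3: carbonyl C bonded to two carbons → ketone.
–C(=O)– with carbon on both sides → ketone.
pendant –CHO: carbonyl C bonded to C and H → aldehyde.
pendant –COCH3: carbonyl C bonded to two carbons → ketone.
–OH on an sp³ carbon → alcohol.
Aldehyde appears at: CH(CHO), CH(CHO), CH(CHO) → 3.

3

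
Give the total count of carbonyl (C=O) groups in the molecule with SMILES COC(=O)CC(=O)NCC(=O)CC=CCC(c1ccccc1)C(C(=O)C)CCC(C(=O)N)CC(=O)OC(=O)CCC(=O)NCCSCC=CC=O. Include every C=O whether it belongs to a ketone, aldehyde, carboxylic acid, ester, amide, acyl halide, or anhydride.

9

CH3OOC: ester, 1 C=O (running total 1).
CH2CONHCH2: amide, 1 C=O (running total 2).
CO: ketone, 1 C=O (running total 3).
CH(COCH3): ketone, 1 C=O (running total 4).
CH(CONH2): amide, 1 C=O (running total 5).
CH2CO-O-COCH2: anhydride, 2 C=O (running total 7).
CH2CONHCH2: amide, 1 C=O (running total 8).
CHO: aldehyde, 1 C=O (running total 9).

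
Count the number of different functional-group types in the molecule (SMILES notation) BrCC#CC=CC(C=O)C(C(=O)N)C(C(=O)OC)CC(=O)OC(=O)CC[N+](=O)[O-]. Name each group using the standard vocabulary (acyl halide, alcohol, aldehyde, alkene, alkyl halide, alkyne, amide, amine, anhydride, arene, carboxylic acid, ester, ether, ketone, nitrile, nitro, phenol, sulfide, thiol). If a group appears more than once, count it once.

Taking each segment in turn:
  BrCH2: halogen on an sp³ carbon → alkyl halide.
  C≡C: C≡C triple bond → alkyne.
  CH=CH: C=C double bond → alkene.
  CH(CHO): pendant –CHO: carbonyl C bonded to C and H → aldehyde.
  CH(CONH2): pendant –CONH2: carbonyl C bonded to C and N → amide.
  CH(COOCH3): pendant –COOCH3: carbonyl C bonded to C and –OCH3 → ester.
  CH2CO-O-COCH2: two acyl groups sharing one oxygen, –C(=O)–O–C(=O)– → anhydride.
  CH2NO2: –NO2 on carbon → nitro group.
Distinct types present: aldehyde, alkene, alkyl halide, alkyne, amide, anhydride, ester, nitro.

8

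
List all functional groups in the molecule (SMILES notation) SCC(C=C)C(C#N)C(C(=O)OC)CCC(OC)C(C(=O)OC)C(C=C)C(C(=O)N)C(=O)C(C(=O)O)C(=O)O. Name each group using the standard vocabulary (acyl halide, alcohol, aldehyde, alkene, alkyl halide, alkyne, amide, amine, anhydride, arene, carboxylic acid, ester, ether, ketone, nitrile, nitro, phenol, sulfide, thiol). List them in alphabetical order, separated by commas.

–SH on an sp³ carbon → thiol.
pendant –CH=CH2: C=C double bond → alkene.
pendant –C≡N: nitrile.
pendant –COOCH3: carbonyl C bonded to C and –OCH3 → ester.
pendant –OCH3: C–O–C with sp³ C, no adjacent C=O → ether.
pendant –COOCH3: carbonyl C bonded to C and –OCH3 → ester.
pendant –CH=CH2: C=C double bond → alkene.
pendant –CONH2: carbonyl C bonded to C and N → amide.
–C(=O)– with carbon on both sides → ketone.
pendant –COOH: carbonyl C bonded to C and –OH → carboxylic acid.
–COOH: carbonyl C bonded to –OH and C → carboxylic acid (the –OH is not a separate alcohol).

alkene, amide, carboxylic acid, ester, ether, ketone, nitrile, thiol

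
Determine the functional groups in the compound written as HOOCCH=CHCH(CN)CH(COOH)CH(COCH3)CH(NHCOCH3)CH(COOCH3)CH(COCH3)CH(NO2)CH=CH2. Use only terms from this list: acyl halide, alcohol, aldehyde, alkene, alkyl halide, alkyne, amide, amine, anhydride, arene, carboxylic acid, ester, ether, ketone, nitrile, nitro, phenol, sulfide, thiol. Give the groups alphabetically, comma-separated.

–COOH: carbonyl C bonded to –OH and C → carboxylic acid (the –OH is not a separate alcohol).
C=C double bond → alkene.
pendant –C≡N: nitrile.
pendant –COOH: carbonyl C bonded to C and –OH → carboxylic acid.
pendant –COCH3: carbonyl C bonded to two carbons → ketone.
pendant –NHC(=O)CH3: N bonded to a carbonyl → amide (not amine).
pendant –COOCH3: carbonyl C bonded to C and –OCH3 → ester.
pendant –COCH3: carbonyl C bonded to two carbons → ketone.
–NO2 on an sp³ carbon → nitro (the N=O is not a carbonyl).
C=C double bond → alkene.

alkene, amide, carboxylic acid, ester, ketone, nitrile, nitro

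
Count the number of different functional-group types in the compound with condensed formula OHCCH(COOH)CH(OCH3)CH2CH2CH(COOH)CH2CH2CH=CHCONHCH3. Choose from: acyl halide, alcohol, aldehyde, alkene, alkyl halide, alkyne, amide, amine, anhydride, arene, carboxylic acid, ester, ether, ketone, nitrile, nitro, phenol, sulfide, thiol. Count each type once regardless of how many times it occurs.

5

Reading the structure from left to right:
  OHC: terminal –CHO: carbonyl C bonded to H and C → aldehyde.
  CH(COOH): pendant –COOH: carbonyl C bonded to C and –OH → carboxylic acid.
  CH(OCH3): pendant –OCH3: C–O–C with sp³ C, no adjacent C=O → ether.
  CH(COOH): pendant –COOH: carbonyl C bonded to C and –OH → carboxylic acid.
  CH=CH: C=C double bond → alkene.
  CONHCH3: –C(=O)NHCH3: carbonyl C bonded to C and to N → amide (the N is not an amine).
Distinct types present: aldehyde, alkene, amide, carboxylic acid, ether.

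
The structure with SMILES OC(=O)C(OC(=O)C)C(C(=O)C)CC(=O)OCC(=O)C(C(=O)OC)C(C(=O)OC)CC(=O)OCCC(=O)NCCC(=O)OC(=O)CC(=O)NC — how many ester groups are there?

5

–COOH: carbonyl C bonded to –OH and C → carboxylic acid (the –OH is not a separate alcohol).
pendant –OC(=O)CH3: an acyloxy group → ester.
pendant –COCH3: carbonyl C bonded to two carbons → ketone.
–C(=O)–O–C with C on the carbonyl side → ester.
–C(=O)– with carbon on both sides → ketone.
pendant –COOCH3: carbonyl C bonded to C and –OCH3 → ester.
pendant –COOCH3: carbonyl C bonded to C and –OCH3 → ester.
–C(=O)–O–C with C on the carbonyl side → ester.
–C(=O)–N– linkage → amide (the N is not an amine).
two acyl groups sharing one oxygen, –C(=O)–O–C(=O)– → anhydride.
–C(=O)NHCH3: carbonyl C bonded to C and to N → amide (the N is not an amine).
Ester appears at: CH(OCOCH3), CH2COOCH2, CH(COOCH3), CH(COOCH3), CH2COOCH2 → 5.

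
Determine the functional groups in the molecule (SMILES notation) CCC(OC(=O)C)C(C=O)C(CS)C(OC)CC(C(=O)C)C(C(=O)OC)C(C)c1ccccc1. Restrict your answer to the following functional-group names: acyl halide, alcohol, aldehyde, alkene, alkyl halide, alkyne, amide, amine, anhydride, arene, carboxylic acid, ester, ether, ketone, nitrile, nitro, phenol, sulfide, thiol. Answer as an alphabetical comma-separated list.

Working along the chain:
  CH(OCOCH3): pendant –OC(=O)CH3: an acyloxy group → ester.
  CH(CHO): pendant –CHO: carbonyl C bonded to C and H → aldehyde.
  CH(CH2SH): pendant –CH2SH → thiol.
  CH(OCH3): pendant –OCH3: C–O–C with sp³ C, no adjacent C=O → ether.
  CH(COCH3): pendant –COCH3: carbonyl C bonded to two carbons → ketone.
  CH(COOCH3): pendant –COOCH3: carbonyl C bonded to C and –OCH3 → ester.
  C6H5: –C6H5 phenyl ring → arene.

aldehyde, arene, ester, ether, ketone, thiol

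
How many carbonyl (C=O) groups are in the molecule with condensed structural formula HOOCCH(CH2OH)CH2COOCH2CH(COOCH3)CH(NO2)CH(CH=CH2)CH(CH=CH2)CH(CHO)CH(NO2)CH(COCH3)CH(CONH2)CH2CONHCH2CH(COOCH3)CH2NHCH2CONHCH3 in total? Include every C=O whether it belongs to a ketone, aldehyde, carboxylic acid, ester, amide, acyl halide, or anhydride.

9

HOOC: carboxylic acid, 1 C=O (running total 1).
CH2COOCH2: ester, 1 C=O (running total 2).
CH(COOCH3): ester, 1 C=O (running total 3).
CH(CHO): aldehyde, 1 C=O (running total 4).
CH(COCH3): ketone, 1 C=O (running total 5).
CH(CONH2): amide, 1 C=O (running total 6).
CH2CONHCH2: amide, 1 C=O (running total 7).
CH(COOCH3): ester, 1 C=O (running total 8).
CONHCH3: amide, 1 C=O (running total 9).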